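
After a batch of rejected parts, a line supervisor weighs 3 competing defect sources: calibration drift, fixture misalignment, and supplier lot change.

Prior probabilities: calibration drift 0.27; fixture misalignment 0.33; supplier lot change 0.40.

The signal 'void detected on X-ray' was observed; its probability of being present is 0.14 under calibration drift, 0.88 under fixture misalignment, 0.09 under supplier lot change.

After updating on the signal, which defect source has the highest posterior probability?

fixture misalignment

Multiply each prior by the likelihood of the signal:
  calibration drift: 0.27 × 0.14 = 0.0378
  fixture misalignment: 0.33 × 0.88 = 0.2904
  supplier lot change: 0.40 × 0.09 = 0.036
The unnormalized weights sum to 0.3642.
P(calibration drift | evidence) ≈ 0.0378 / 0.3642 ≈ 0.104
P(fixture misalignment | evidence) ≈ 0.2904 / 0.3642 ≈ 0.797
P(supplier lot change | evidence) ≈ 0.036 / 0.3642 ≈ 0.099
The largest is 0.797, so fixture misalignment is most probable.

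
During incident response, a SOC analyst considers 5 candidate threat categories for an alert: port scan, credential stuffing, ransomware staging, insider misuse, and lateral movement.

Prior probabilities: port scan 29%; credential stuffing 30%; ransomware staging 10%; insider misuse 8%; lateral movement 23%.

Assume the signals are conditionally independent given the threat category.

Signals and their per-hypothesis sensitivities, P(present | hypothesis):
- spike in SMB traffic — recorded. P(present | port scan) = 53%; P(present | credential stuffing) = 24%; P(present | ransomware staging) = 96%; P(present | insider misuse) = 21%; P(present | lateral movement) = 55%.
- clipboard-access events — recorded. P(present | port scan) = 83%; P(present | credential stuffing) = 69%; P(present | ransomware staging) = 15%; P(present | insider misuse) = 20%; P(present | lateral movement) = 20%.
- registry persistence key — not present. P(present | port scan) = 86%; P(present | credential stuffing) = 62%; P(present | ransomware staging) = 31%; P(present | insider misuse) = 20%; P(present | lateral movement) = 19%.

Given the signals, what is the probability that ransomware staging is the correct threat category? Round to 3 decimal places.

By Bayes' rule with conditional independence, the unnormalized weight for each hypothesis is prior × ∏ likelihoods (using 1 − P(present | H) for each absent signal):
  port scan: 0.29 × 0.53 × 0.83 × (1 − 0.86) = 0.01786
  credential stuffing: 0.30 × 0.24 × 0.69 × (1 − 0.62) = 0.018878
  ransomware staging: 0.10 × 0.96 × 0.15 × (1 − 0.31) = 0.009936
  insider misuse: 0.08 × 0.21 × 0.20 × (1 − 0.20) = 0.002688
  lateral movement: 0.23 × 0.55 × 0.20 × (1 − 0.19) = 0.020493
Marginal likelihood of the evidence = 0.069855.
P(ransomware staging | evidence) = 0.009936 / 0.069855 ≈ 0.142.

0.142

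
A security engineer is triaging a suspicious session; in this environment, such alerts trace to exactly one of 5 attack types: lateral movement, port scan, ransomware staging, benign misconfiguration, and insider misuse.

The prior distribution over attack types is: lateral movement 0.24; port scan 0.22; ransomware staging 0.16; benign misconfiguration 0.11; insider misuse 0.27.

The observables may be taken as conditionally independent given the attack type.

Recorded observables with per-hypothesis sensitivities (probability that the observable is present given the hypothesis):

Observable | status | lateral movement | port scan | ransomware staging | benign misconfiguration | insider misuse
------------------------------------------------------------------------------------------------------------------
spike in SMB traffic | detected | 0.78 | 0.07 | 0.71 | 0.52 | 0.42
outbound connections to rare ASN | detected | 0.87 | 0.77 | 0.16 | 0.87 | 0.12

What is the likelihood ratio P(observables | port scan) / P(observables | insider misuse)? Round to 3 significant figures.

1.07

Joint likelihood of the observable pattern under each hypothesis:
  port scan: 0.07 × 0.77 = 0.0539
  insider misuse: 0.42 × 0.12 = 0.0504
Bayes factor = 0.0539 / 0.0504 ≈ 1.07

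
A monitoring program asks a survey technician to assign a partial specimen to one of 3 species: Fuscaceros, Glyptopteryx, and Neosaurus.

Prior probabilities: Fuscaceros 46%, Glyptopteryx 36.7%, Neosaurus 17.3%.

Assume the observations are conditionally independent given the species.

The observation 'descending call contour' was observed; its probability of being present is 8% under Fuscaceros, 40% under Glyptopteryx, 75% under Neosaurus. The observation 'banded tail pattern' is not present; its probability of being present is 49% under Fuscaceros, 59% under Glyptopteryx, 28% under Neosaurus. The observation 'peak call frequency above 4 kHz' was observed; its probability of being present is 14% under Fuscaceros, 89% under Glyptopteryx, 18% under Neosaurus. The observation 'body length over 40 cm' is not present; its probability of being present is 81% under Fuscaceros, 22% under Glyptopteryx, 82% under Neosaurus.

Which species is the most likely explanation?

Multiply each prior by the joint likelihood of the evidence pattern (using 1 − P(present | H) for each absent observation):
  Fuscaceros: 0.460 × 0.08 × (1 − 0.49) × 0.14 × (1 − 0.81) = 0.00049923
  Glyptopteryx: 0.367 × 0.40 × (1 − 0.59) × 0.89 × (1 − 0.22) = 0.041783
  Neosaurus: 0.173 × 0.75 × (1 − 0.28) × 0.18 × (1 − 0.82) = 0.0030268
Normalizing constant Z = 0.00049923 + 0.041783 + 0.0030268 = 0.045309.
P(Fuscaceros | evidence) ≈ 0.00049923 / 0.045309 ≈ 0.011
P(Glyptopteryx | evidence) ≈ 0.041783 / 0.045309 ≈ 0.922
P(Neosaurus | evidence) ≈ 0.0030268 / 0.045309 ≈ 0.067
The largest is 0.922, so Glyptopteryx is most probable.

Glyptopteryx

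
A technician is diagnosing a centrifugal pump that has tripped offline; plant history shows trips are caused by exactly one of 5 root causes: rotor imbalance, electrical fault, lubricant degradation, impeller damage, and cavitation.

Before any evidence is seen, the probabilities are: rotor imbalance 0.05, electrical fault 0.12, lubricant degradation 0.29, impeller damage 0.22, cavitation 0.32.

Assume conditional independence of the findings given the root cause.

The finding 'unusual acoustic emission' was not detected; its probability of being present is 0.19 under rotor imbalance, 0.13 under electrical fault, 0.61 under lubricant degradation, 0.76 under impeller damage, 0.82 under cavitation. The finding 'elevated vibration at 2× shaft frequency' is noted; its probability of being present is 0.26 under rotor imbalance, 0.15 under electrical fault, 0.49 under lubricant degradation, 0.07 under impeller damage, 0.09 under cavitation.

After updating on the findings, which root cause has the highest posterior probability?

Multiply each prior by the joint likelihood of the evidence pattern (using 1 − P(present | H) for each absent finding):
  rotor imbalance: 0.05 × (1 − 0.19) × 0.26 = 0.01053
  electrical fault: 0.12 × (1 − 0.13) × 0.15 = 0.01566
  lubricant degradation: 0.29 × (1 − 0.61) × 0.49 = 0.055419
  impeller damage: 0.22 × (1 − 0.76) × 0.07 = 0.003696
  cavitation: 0.32 × (1 − 0.82) × 0.09 = 0.005184
The unnormalized weights sum to 0.090489.
P(rotor imbalance | evidence) ≈ 0.01053 / 0.090489 ≈ 0.116
P(electrical fault | evidence) ≈ 0.01566 / 0.090489 ≈ 0.173
P(lubricant degradation | evidence) ≈ 0.055419 / 0.090489 ≈ 0.612
P(impeller damage | evidence) ≈ 0.003696 / 0.090489 ≈ 0.041
P(cavitation | evidence) ≈ 0.005184 / 0.090489 ≈ 0.057
The largest is 0.612, so lubricant degradation is most probable.

lubricant degradation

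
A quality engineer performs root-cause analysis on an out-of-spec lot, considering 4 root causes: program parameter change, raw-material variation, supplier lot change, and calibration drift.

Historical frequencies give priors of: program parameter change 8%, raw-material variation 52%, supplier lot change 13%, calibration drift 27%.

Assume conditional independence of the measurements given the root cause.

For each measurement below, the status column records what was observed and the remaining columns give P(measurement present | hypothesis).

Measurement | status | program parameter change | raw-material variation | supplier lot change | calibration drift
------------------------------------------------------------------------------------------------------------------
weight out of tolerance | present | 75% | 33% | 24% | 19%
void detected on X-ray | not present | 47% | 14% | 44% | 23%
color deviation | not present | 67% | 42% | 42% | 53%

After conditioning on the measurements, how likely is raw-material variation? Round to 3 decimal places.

For each hypothesis, the unnormalized posterior weight is prior × product of the measurement likelihoods (using 1 − P(present | H) for each absent measurement):
  program parameter change: 0.08 × 0.75 × (1 − 0.47) × (1 − 0.67) = 0.010494
  raw-material variation: 0.52 × 0.33 × (1 − 0.14) × (1 − 0.42) = 0.085594
  supplier lot change: 0.13 × 0.24 × (1 − 0.44) × (1 − 0.42) = 0.010134
  calibration drift: 0.27 × 0.19 × (1 − 0.23) × (1 − 0.53) = 0.018565
Marginal likelihood of the evidence = 0.12479.
P(raw-material variation | evidence) = 0.085594 / 0.12479 ≈ 0.686.

0.686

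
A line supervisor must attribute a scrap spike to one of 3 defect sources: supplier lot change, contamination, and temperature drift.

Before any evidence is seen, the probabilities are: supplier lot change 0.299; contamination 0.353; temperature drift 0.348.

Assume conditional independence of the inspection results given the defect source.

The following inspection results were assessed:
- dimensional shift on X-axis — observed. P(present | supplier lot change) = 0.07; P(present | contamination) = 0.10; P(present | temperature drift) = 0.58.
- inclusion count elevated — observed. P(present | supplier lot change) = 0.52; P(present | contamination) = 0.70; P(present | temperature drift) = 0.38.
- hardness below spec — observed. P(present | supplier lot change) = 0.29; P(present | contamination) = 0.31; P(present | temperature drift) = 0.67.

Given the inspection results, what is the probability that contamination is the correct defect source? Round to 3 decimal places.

0.123

Multiply each prior by the joint likelihood of the inspection result pattern:
  supplier lot change: 0.299 × 0.07 × 0.52 × 0.29 = 0.0031562
  contamination: 0.353 × 0.10 × 0.70 × 0.31 = 0.0076601
  temperature drift: 0.348 × 0.58 × 0.38 × 0.67 = 0.051388
The unnormalized weights sum to 0.062205.
P(contamination | evidence) = 0.0076601 / 0.062205 ≈ 0.123.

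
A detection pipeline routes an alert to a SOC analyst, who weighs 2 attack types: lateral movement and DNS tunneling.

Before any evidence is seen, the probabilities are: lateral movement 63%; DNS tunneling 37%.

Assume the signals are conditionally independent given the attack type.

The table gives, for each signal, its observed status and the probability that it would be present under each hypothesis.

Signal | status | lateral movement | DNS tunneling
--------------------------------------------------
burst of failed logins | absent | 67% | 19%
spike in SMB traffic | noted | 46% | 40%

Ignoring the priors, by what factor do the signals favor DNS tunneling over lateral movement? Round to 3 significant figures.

2.13

Take the product of per-signal likelihoods under each hypothesis (using 1 − P(present | H) for each absent signal), then divide.
  DNS tunneling: (1 − 0.19) × 0.40 = 0.324
  lateral movement: (1 − 0.67) × 0.46 = 0.1518
Bayes factor = 0.324 / 0.1518 ≈ 2.13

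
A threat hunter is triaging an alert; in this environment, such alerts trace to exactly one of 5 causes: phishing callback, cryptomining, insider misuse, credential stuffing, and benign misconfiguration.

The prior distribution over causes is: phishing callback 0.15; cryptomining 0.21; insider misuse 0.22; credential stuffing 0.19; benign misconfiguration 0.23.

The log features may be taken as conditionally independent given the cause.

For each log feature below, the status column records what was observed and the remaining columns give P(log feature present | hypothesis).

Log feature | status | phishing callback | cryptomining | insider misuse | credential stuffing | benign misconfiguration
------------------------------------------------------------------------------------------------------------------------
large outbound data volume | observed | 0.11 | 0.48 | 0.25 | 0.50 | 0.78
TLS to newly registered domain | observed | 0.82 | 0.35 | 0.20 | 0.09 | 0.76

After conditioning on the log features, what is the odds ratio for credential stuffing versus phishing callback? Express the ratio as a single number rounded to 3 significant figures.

Unnormalized posterior weight (prior times the log feature likelihoods) for each of the two hypotheses:
  credential stuffing: 0.19 × 0.50 × 0.09 = 0.00855
  phishing callback: 0.15 × 0.11 × 0.82 = 0.01353
Posterior odds = 0.00855 / 0.01353 ≈ 0.632.

0.632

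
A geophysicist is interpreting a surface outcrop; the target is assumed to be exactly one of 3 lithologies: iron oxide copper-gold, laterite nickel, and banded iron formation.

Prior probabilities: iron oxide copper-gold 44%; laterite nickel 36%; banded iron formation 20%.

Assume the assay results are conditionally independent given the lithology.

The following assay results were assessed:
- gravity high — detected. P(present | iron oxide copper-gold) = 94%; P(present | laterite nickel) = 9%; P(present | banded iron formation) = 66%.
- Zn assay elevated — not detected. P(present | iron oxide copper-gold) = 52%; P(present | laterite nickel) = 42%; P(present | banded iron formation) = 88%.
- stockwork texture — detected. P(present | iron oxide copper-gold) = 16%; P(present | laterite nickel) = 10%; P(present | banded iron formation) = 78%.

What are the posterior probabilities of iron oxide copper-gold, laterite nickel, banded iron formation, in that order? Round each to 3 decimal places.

Multiply each prior by the joint likelihood of the assay result pattern (using 1 − P(present | H) for each absent assay result):
  iron oxide copper-gold: 0.44 × 0.94 × (1 − 0.52) × 0.16 = 0.031764
  laterite nickel: 0.36 × 0.09 × (1 − 0.42) × 0.10 = 0.0018792
  banded iron formation: 0.20 × 0.66 × (1 − 0.88) × 0.78 = 0.012355
Normalizing constant Z = 0.031764 + 0.0018792 + 0.012355 = 0.045999.
P(iron oxide copper-gold | evidence) = 0.031764 / 0.045999 ≈ 0.691
P(laterite nickel | evidence) = 0.0018792 / 0.045999 ≈ 0.041
P(banded iron formation | evidence) = 0.012355 / 0.045999 ≈ 0.269

0.691, 0.041, 0.269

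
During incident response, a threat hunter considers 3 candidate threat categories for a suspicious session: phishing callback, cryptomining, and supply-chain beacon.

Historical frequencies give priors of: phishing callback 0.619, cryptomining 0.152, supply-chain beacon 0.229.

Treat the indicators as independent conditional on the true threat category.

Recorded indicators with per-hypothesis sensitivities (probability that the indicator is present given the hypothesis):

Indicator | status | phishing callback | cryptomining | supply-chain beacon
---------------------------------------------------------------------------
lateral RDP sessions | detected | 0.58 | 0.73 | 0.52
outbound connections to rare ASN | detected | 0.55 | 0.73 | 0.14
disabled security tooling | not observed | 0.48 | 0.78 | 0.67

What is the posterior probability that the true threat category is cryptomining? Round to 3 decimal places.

For each hypothesis, the unnormalized posterior weight is prior × product of the indicator likelihoods (using 1 − P(present | H) for each absent indicator):
  phishing callback: 0.619 × 0.58 × 0.55 × (1 − 0.48) = 0.10268
  cryptomining: 0.152 × 0.73 × 0.73 × (1 − 0.78) = 0.01782
  supply-chain beacon: 0.229 × 0.52 × 0.14 × (1 − 0.67) = 0.0055015
Marginal likelihood of the evidence = 0.126.
P(cryptomining | evidence) = 0.01782 / 0.126 ≈ 0.141.

0.141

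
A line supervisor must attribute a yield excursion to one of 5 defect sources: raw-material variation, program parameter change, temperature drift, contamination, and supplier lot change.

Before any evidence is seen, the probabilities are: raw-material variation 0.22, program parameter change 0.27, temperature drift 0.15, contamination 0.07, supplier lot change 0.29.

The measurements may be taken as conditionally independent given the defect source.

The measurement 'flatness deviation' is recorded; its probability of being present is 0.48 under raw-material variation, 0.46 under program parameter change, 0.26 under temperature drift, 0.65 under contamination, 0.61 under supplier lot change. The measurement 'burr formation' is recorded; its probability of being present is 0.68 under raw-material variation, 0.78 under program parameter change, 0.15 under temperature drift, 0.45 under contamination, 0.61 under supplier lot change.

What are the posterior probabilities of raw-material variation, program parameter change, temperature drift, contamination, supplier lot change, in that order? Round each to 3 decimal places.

By Bayes' rule with conditional independence, the unnormalized weight for each hypothesis is prior × ∏ likelihoods:
  raw-material variation: 0.22 × 0.48 × 0.68 = 0.071808
  program parameter change: 0.27 × 0.46 × 0.78 = 0.096876
  temperature drift: 0.15 × 0.26 × 0.15 = 0.00585
  contamination: 0.07 × 0.65 × 0.45 = 0.020475
  supplier lot change: 0.29 × 0.61 × 0.61 = 0.10791
Marginal likelihood of the evidence = 0.30292.
P(raw-material variation | evidence) = 0.071808 / 0.30292 ≈ 0.237
P(program parameter change | evidence) = 0.096876 / 0.30292 ≈ 0.320
P(temperature drift | evidence) = 0.00585 / 0.30292 ≈ 0.019
P(contamination | evidence) = 0.020475 / 0.30292 ≈ 0.068
P(supplier lot change | evidence) = 0.10791 / 0.30292 ≈ 0.356

0.237, 0.320, 0.019, 0.068, 0.356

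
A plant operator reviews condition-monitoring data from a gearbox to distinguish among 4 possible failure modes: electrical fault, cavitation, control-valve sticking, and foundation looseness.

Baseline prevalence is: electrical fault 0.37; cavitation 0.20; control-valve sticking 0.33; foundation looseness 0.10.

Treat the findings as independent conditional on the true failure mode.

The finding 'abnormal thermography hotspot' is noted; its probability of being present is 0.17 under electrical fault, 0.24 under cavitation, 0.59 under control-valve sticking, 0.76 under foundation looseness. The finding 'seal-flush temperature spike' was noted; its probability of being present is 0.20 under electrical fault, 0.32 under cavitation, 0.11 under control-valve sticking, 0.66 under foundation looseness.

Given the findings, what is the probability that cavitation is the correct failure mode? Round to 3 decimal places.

0.154

For each hypothesis, the unnormalized posterior weight is prior × product of the finding likelihoods:
  electrical fault: 0.37 × 0.17 × 0.20 = 0.01258
  cavitation: 0.20 × 0.24 × 0.32 = 0.01536
  control-valve sticking: 0.33 × 0.59 × 0.11 = 0.021417
  foundation looseness: 0.10 × 0.76 × 0.66 = 0.05016
Normalizing constant Z = 0.01258 + 0.01536 + 0.021417 + 0.05016 = 0.099517.
P(cavitation | evidence) = 0.01536 / 0.099517 ≈ 0.154.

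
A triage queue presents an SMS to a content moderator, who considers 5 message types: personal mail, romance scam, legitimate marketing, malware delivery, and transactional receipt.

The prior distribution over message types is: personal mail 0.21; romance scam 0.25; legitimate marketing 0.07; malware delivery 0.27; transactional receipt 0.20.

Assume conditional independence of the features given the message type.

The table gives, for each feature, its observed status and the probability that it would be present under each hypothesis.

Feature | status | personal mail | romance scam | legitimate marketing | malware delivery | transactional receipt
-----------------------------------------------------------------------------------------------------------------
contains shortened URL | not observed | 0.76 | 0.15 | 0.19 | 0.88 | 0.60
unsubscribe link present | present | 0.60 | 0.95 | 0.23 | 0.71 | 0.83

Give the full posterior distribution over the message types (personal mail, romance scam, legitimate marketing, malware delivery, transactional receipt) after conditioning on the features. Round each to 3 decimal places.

For each hypothesis, the unnormalized posterior weight is prior × product of the feature likelihoods (using 1 − P(present | H) for each absent feature):
  personal mail: 0.21 × (1 − 0.76) × 0.60 = 0.03024
  romance scam: 0.25 × (1 − 0.15) × 0.95 = 0.20187
  legitimate marketing: 0.07 × (1 − 0.19) × 0.23 = 0.013041
  malware delivery: 0.27 × (1 − 0.88) × 0.71 = 0.023004
  transactional receipt: 0.20 × (1 − 0.60) × 0.83 = 0.0664
The unnormalized weights sum to 0.33456.
P(personal mail | evidence) = 0.03024 / 0.33456 ≈ 0.090
P(romance scam | evidence) = 0.20187 / 0.33456 ≈ 0.603
P(legitimate marketing | evidence) = 0.013041 / 0.33456 ≈ 0.039
P(malware delivery | evidence) = 0.023004 / 0.33456 ≈ 0.069
P(transactional receipt | evidence) = 0.0664 / 0.33456 ≈ 0.198

0.090, 0.603, 0.039, 0.069, 0.198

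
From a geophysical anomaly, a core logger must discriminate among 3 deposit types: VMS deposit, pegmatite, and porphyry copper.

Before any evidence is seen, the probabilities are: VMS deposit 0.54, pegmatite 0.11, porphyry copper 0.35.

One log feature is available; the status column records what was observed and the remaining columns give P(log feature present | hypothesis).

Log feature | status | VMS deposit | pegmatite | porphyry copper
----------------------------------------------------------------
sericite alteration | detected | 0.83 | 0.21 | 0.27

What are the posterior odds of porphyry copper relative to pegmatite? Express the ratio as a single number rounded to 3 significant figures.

Unnormalized posterior weight (prior times the log feature likelihood) for each of the two hypotheses:
  porphyry copper: 0.35 × 0.27 = 0.0945
  pegmatite: 0.11 × 0.21 = 0.0231
Odds(porphyry copper : pegmatite) = 0.0945 / 0.0231 ≈ 4.09.

4.09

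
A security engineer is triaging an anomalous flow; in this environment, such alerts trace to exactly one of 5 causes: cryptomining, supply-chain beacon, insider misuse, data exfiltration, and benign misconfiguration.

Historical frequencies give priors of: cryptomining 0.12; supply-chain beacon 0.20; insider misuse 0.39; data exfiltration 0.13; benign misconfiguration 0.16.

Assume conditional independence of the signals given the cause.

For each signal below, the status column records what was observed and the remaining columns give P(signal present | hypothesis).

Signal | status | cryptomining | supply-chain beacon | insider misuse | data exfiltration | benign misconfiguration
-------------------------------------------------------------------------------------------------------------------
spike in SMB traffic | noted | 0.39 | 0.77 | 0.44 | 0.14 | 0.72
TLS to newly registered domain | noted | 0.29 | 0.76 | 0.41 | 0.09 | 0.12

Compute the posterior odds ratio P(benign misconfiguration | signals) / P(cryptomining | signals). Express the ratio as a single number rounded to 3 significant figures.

1.02

Unnormalized posterior weight (prior times the signal likelihoods) for each of the two hypotheses:
  benign misconfiguration: 0.16 × 0.72 × 0.12 = 0.013824
  cryptomining: 0.12 × 0.39 × 0.29 = 0.013572
Odds(benign misconfiguration : cryptomining) = 0.013824 / 0.013572 ≈ 1.02.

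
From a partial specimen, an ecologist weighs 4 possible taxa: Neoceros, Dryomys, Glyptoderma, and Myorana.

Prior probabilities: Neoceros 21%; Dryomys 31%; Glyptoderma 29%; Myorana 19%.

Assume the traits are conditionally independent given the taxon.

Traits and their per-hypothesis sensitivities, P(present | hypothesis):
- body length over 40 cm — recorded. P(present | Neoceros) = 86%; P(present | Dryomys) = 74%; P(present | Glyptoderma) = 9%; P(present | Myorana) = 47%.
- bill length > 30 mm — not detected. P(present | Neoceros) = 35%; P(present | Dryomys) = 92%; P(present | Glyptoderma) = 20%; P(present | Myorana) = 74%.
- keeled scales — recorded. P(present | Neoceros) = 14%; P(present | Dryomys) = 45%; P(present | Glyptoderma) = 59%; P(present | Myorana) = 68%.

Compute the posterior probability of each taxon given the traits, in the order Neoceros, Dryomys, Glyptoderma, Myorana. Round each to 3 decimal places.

By Bayes' rule with conditional independence, the unnormalized weight for each hypothesis is prior × ∏ likelihoods (using 1 − P(present | H) for each absent trait):
  Neoceros: 0.21 × 0.86 × (1 − 0.35) × 0.14 = 0.016435
  Dryomys: 0.31 × 0.74 × (1 − 0.92) × 0.45 = 0.0082584
  Glyptoderma: 0.29 × 0.09 × (1 − 0.20) × 0.59 = 0.012319
  Myorana: 0.19 × 0.47 × (1 − 0.74) × 0.68 = 0.015788
Marginal likelihood of the evidence = 0.0528.
P(Neoceros | evidence) = 0.016435 / 0.0528 ≈ 0.311
P(Dryomys | evidence) = 0.0082584 / 0.0528 ≈ 0.156
P(Glyptoderma | evidence) = 0.012319 / 0.0528 ≈ 0.233
P(Myorana | evidence) = 0.015788 / 0.0528 ≈ 0.299

0.311, 0.156, 0.233, 0.299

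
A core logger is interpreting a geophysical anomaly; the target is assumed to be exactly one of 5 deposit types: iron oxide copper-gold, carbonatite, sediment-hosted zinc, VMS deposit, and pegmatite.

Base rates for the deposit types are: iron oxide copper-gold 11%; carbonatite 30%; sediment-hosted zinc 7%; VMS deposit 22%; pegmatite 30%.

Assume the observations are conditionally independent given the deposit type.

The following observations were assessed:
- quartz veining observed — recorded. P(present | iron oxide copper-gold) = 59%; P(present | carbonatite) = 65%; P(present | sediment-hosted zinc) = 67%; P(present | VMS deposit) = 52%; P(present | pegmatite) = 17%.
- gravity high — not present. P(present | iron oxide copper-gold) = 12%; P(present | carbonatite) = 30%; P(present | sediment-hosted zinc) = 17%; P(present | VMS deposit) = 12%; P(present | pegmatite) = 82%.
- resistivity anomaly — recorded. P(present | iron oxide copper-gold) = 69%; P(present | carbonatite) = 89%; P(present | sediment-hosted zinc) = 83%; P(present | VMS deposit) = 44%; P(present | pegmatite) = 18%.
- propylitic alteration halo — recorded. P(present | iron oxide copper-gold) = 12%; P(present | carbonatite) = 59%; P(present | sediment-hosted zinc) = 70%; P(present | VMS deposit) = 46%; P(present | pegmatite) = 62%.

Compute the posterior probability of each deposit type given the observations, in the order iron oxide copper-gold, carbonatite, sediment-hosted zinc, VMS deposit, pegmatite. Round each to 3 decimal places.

0.039, 0.595, 0.188, 0.169, 0.009

By Bayes' rule with conditional independence, the unnormalized weight for each hypothesis is prior × ∏ likelihoods (using 1 − P(present | H) for each absent observation):
  iron oxide copper-gold: 0.11 × 0.59 × (1 − 0.12) × 0.69 × 0.12 = 0.0047289
  carbonatite: 0.30 × 0.65 × (1 − 0.30) × 0.89 × 0.59 = 0.071676
  sediment-hosted zinc: 0.07 × 0.67 × (1 − 0.17) × 0.83 × 0.70 = 0.022617
  VMS deposit: 0.22 × 0.52 × (1 − 0.12) × 0.44 × 0.46 = 0.020376
  pegmatite: 0.30 × 0.17 × (1 − 0.82) × 0.18 × 0.62 = 0.0010245
The unnormalized weights sum to 0.12042.
P(iron oxide copper-gold | evidence) = 0.0047289 / 0.12042 ≈ 0.039
P(carbonatite | evidence) = 0.071676 / 0.12042 ≈ 0.595
P(sediment-hosted zinc | evidence) = 0.022617 / 0.12042 ≈ 0.188
P(VMS deposit | evidence) = 0.020376 / 0.12042 ≈ 0.169
P(pegmatite | evidence) = 0.0010245 / 0.12042 ≈ 0.009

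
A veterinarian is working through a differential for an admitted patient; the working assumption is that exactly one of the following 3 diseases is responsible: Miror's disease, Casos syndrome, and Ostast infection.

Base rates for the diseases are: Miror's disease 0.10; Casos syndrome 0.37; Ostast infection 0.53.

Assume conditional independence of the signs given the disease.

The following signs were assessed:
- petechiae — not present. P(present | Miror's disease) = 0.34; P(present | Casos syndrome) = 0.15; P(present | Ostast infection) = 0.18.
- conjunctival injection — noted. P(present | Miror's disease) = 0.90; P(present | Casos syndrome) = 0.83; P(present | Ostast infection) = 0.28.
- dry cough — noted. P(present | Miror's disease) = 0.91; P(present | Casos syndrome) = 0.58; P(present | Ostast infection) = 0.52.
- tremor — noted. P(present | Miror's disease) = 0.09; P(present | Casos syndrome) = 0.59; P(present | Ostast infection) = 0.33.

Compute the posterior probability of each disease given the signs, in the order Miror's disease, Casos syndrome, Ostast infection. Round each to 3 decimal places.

0.042, 0.776, 0.181

Multiply each prior by the joint likelihood of the sign pattern (using 1 − P(present | H) for each absent sign):
  Miror's disease: 0.10 × (1 − 0.34) × 0.90 × 0.91 × 0.09 = 0.0048649
  Casos syndrome: 0.37 × (1 − 0.15) × 0.83 × 0.58 × 0.59 = 0.089326
  Ostast infection: 0.53 × (1 − 0.18) × 0.28 × 0.52 × 0.33 = 0.020882
Marginal likelihood of the evidence = 0.11507.
P(Miror's disease | evidence) = 0.0048649 / 0.11507 ≈ 0.042
P(Casos syndrome | evidence) = 0.089326 / 0.11507 ≈ 0.776
P(Ostast infection | evidence) = 0.020882 / 0.11507 ≈ 0.181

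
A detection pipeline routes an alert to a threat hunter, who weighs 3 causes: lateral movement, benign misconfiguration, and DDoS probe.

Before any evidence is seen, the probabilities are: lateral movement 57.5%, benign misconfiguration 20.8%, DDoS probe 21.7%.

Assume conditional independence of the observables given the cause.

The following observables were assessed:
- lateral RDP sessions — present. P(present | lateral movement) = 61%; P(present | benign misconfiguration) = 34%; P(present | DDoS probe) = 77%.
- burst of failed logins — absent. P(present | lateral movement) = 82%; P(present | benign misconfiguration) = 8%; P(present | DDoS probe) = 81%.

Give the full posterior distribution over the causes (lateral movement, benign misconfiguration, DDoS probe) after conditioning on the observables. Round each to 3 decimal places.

By Bayes' rule with conditional independence, the unnormalized weight for each hypothesis is prior × ∏ likelihoods (using 1 − P(present | H) for each absent observable):
  lateral movement: 0.575 × 0.61 × (1 − 0.82) = 0.063135
  benign misconfiguration: 0.208 × 0.34 × (1 − 0.08) = 0.065062
  DDoS probe: 0.217 × 0.77 × (1 − 0.81) = 0.031747
Normalizing constant Z = 0.063135 + 0.065062 + 0.031747 = 0.15994.
P(lateral movement | evidence) = 0.063135 / 0.15994 ≈ 0.395
P(benign misconfiguration | evidence) = 0.065062 / 0.15994 ≈ 0.407
P(DDoS probe | evidence) = 0.031747 / 0.15994 ≈ 0.198

0.395, 0.407, 0.198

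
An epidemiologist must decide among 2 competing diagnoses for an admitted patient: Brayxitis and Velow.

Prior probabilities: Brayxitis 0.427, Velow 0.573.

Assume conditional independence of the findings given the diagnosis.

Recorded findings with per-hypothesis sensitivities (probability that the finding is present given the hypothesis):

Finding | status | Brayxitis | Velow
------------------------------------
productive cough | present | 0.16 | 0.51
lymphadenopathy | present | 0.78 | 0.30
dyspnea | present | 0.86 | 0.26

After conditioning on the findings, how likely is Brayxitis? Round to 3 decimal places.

0.668

Multiply each prior by the joint likelihood of the evidence pattern:
  Brayxitis: 0.427 × 0.16 × 0.78 × 0.86 = 0.045829
  Velow: 0.573 × 0.51 × 0.30 × 0.26 = 0.022794
The unnormalized weights sum to 0.068623.
P(Brayxitis | evidence) = 0.045829 / 0.068623 ≈ 0.668.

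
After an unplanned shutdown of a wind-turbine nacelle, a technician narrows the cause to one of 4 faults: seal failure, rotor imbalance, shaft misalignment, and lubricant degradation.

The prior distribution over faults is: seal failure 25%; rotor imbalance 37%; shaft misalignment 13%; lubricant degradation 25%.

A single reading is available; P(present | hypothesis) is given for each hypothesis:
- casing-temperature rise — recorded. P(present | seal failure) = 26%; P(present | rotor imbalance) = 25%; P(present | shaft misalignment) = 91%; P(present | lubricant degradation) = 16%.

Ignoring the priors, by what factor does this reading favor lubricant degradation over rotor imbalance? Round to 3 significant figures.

The Bayes factor is the ratio of the two likelihoods.
  lubricant degradation: 0.16
  rotor imbalance: 0.25
Bayes factor = 0.16 / 0.25 ≈ 0.640

0.640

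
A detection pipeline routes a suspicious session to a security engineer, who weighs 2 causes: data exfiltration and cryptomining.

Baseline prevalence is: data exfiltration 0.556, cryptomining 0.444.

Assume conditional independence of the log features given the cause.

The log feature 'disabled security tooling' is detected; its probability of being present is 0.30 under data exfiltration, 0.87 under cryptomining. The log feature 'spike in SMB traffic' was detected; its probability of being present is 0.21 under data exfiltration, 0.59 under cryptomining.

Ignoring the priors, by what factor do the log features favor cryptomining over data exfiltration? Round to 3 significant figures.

8.15

Take the product of per-log feature likelihoods under each hypothesis, then divide.
  cryptomining: 0.87 × 0.59 = 0.5133
  data exfiltration: 0.30 × 0.21 = 0.063
Bayes factor = 0.5133 / 0.063 ≈ 8.15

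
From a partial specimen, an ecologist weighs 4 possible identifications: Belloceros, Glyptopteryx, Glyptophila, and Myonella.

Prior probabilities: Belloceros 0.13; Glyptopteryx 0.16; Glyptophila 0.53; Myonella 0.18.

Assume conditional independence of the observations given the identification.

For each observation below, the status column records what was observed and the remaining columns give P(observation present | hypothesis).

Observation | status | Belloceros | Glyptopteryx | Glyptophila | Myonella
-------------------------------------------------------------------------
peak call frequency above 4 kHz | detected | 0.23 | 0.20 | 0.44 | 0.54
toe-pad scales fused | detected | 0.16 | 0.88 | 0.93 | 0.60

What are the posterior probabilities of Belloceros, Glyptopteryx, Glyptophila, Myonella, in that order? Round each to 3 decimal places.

0.016, 0.091, 0.704, 0.189

Multiply each prior by the joint likelihood of the evidence pattern:
  Belloceros: 0.13 × 0.23 × 0.16 = 0.004784
  Glyptopteryx: 0.16 × 0.20 × 0.88 = 0.02816
  Glyptophila: 0.53 × 0.44 × 0.93 = 0.21688
  Myonella: 0.18 × 0.54 × 0.60 = 0.05832
Marginal likelihood of the evidence = 0.30814.
P(Belloceros | evidence) = 0.004784 / 0.30814 ≈ 0.016
P(Glyptopteryx | evidence) = 0.02816 / 0.30814 ≈ 0.091
P(Glyptophila | evidence) = 0.21688 / 0.30814 ≈ 0.704
P(Myonella | evidence) = 0.05832 / 0.30814 ≈ 0.189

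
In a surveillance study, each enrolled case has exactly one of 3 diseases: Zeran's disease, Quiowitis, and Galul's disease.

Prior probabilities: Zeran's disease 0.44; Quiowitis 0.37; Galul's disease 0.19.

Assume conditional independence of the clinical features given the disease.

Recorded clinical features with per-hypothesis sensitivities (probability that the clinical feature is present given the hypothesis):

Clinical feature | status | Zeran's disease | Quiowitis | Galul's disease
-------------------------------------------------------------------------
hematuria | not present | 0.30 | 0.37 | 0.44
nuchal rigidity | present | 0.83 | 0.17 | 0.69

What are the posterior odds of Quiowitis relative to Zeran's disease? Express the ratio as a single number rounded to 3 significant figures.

Unnormalized posterior weight (prior times the clinical feature likelihoods) for each of the two hypotheses (using 1 − P(present | H) for each absent clinical feature):
  Quiowitis: 0.37 × (1 − 0.37) × 0.17 = 0.039627
  Zeran's disease: 0.44 × (1 − 0.30) × 0.83 = 0.25564
Odds(Quiowitis : Zeran's disease) = 0.039627 / 0.25564 ≈ 0.155.

0.155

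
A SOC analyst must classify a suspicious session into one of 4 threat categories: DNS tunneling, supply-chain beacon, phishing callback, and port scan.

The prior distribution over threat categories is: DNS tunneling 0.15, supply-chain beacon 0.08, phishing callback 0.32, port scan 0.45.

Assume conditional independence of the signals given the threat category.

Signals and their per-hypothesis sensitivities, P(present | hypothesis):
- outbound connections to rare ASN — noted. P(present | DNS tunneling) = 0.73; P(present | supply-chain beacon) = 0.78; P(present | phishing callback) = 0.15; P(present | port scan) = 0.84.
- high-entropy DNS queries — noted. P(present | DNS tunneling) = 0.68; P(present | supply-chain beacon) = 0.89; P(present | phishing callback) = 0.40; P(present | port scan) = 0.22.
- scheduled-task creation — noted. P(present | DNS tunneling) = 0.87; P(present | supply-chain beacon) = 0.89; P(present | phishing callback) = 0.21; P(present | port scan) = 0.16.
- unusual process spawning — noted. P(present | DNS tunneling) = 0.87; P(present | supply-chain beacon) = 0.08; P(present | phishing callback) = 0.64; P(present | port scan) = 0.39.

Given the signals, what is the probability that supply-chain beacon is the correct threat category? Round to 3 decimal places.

By Bayes' rule with conditional independence, the unnormalized weight for each hypothesis is prior × ∏ likelihoods:
  DNS tunneling: 0.15 × 0.73 × 0.68 × 0.87 × 0.87 = 0.056359
  supply-chain beacon: 0.08 × 0.78 × 0.89 × 0.89 × 0.08 = 0.0039542
  phishing callback: 0.32 × 0.15 × 0.40 × 0.21 × 0.64 = 0.0025805
  port scan: 0.45 × 0.84 × 0.22 × 0.16 × 0.39 = 0.0051892
The unnormalized weights sum to 0.068083.
P(supply-chain beacon | evidence) = 0.0039542 / 0.068083 ≈ 0.058.

0.058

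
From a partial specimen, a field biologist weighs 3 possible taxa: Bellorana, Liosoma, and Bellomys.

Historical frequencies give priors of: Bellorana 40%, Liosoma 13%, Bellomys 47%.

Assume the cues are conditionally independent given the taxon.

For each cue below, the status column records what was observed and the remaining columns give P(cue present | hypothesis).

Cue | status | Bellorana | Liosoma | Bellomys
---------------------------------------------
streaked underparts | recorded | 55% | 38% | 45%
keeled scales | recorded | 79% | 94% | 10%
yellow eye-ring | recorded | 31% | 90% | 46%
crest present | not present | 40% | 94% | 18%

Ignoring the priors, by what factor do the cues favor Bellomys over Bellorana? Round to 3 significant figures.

0.210

Joint likelihood of the cue pattern under each hypothesis (using 1 − P(present | H) for each absent cue):
  Bellomys: 0.45 × 0.10 × 0.46 × (1 − 0.18) = 0.016974
  Bellorana: 0.55 × 0.79 × 0.31 × (1 − 0.40) = 0.080817
Bayes factor = 0.016974 / 0.080817 ≈ 0.210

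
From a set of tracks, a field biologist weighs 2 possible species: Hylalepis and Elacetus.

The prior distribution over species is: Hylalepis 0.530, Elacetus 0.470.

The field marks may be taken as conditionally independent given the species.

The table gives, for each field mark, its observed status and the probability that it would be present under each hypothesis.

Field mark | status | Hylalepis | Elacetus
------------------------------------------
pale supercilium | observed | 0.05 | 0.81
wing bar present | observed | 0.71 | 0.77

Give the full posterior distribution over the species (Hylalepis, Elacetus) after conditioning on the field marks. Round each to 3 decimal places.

0.060, 0.940

For each hypothesis, the unnormalized posterior weight is prior × product of the field mark likelihoods:
  Hylalepis: 0.530 × 0.05 × 0.71 = 0.018815
  Elacetus: 0.470 × 0.81 × 0.77 = 0.29314
Normalizing constant Z = 0.018815 + 0.29314 = 0.31195.
P(Hylalepis | evidence) = 0.018815 / 0.31195 ≈ 0.060
P(Elacetus | evidence) = 0.29314 / 0.31195 ≈ 0.940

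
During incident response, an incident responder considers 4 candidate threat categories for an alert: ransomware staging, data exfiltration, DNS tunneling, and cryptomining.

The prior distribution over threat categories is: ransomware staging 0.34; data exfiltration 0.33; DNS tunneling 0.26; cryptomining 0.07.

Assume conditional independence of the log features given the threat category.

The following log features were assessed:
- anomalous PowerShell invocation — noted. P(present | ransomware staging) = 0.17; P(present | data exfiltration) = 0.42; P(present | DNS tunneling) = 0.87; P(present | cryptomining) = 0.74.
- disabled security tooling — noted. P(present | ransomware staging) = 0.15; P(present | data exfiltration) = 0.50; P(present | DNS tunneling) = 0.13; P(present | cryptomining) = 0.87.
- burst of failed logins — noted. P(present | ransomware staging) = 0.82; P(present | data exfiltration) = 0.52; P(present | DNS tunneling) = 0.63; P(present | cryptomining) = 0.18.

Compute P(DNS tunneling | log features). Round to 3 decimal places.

0.265

For each hypothesis, the unnormalized posterior weight is prior × product of the log feature likelihoods:
  ransomware staging: 0.34 × 0.17 × 0.15 × 0.82 = 0.0071094
  data exfiltration: 0.33 × 0.42 × 0.50 × 0.52 = 0.036036
  DNS tunneling: 0.26 × 0.87 × 0.13 × 0.63 = 0.018526
  cryptomining: 0.07 × 0.74 × 0.87 × 0.18 = 0.0081119
Marginal likelihood of the evidence = 0.069783.
P(DNS tunneling | evidence) = 0.018526 / 0.069783 ≈ 0.265.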